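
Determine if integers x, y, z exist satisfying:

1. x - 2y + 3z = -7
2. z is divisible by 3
Yes

Take x = -7, y = 0, z = 0. Substituting into each constraint:
  (1) (-7) - 2(0) + 3(0) = -7 ✓
  (2) 0 = 3 × 0, remainder 0 ✓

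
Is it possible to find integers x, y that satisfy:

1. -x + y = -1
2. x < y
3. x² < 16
No

A contradictory subset is {-x + y = -1, x < y}. No integer assignment can satisfy these jointly:

  - -x + y = -1: is a linear equation tying the variables together
  - x < y: bounds one variable relative to another variable

From the equation, x − y = 1, i.e. y − x = -1; but y > x requires y − x ≥ 1. Contradiction.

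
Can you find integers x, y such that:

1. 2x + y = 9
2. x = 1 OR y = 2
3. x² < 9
Yes

Take x = 1, y = 7. Substituting into each constraint:
  (1) 2(1) + 7 = 9 ✓
  (2) x = 1, target 1 ✓ (first branch holds)
  (3) x² = (1)² = 1, and 1 < 9 ✓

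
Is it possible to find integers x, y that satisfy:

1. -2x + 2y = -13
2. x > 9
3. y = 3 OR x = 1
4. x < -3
No

Even the single constraint (-2x + 2y = -13) is infeasible over the integers.

  - -2x + 2y = -13: every term on the left is divisible by 2, so the LHS ≡ 0 (mod 2), but the RHS -13 is not — no integer solution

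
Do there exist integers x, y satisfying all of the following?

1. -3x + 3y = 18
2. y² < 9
Yes

Take x = -6, y = 0. Substituting into each constraint:
  (1) -3(-6) + 3(0) = 18 ✓
  (2) y² = (0)² = 0, and 0 < 9 ✓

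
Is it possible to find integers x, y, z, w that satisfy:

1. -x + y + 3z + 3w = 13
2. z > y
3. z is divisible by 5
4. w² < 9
Yes

Take x = -14, y = -1, z = 0, w = 0. Substituting into each constraint:
  (1) 14 + (-1) + 3(0) + 3(0) = 13 ✓
  (2) 0 > -1 ✓
  (3) 0 = 5 × 0, remainder 0 ✓
  (4) w² = (0)² = 0, and 0 < 9 ✓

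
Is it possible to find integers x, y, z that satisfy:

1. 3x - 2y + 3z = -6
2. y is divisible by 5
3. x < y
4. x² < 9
Yes

Take x = -1, y = 0, z = -1. Substituting into each constraint:
  (1) 3(-1) - 2(0) + 3(-1) = -6 ✓
  (2) 0 = 5 × 0, remainder 0 ✓
  (3) -1 < 0 ✓
  (4) x² = (-1)² = 1, and 1 < 9 ✓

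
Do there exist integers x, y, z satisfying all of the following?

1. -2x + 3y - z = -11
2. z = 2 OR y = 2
Yes

Take x = 8, y = 2, z = 1. Substituting into each constraint:
  (1) -2(8) + 3(2) + (-1) = -11 ✓
  (2) y = 2, target 2 ✓ (second branch holds)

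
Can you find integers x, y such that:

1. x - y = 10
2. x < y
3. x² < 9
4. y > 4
No

A contradictory subset is {x - y = 10, x < y}. No integer assignment can satisfy these jointly:

  - x - y = 10: is a linear equation tying the variables together
  - x < y: bounds one variable relative to another variable

From the equation, x − y = 10, i.e. y − x = -10; but y > x requires y − x ≥ 1. Contradiction.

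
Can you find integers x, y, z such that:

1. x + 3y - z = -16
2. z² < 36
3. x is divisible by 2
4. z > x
Yes

Take x = 0, y = -5, z = 1. Substituting into each constraint:
  (1) 0 + 3(-5) + (-1) = -16 ✓
  (2) z² = (1)² = 1, and 1 < 36 ✓
  (3) 0 = 2 × 0, remainder 0 ✓
  (4) 1 > 0 ✓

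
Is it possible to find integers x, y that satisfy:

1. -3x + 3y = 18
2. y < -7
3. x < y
Yes

Take x = -14, y = -8. Substituting into each constraint:
  (1) -3(-14) + 3(-8) = 18 ✓
  (2) -8 < -7 ✓
  (3) -14 < -8 ✓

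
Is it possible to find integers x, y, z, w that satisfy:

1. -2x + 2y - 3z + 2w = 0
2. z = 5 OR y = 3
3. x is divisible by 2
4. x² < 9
Yes

Take x = 0, y = 3, z = 0, w = -3. Substituting into each constraint:
  (1) -2(0) + 2(3) - 3(0) + 2(-3) = 0 ✓
  (2) y = 3, target 3 ✓ (second branch holds)
  (3) 0 = 2 × 0, remainder 0 ✓
  (4) x² = (0)² = 0, and 0 < 9 ✓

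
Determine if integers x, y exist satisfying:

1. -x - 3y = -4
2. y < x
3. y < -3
Yes

Take x = 16, y = -4. Substituting into each constraint:
  (1) (-16) - 3(-4) = -4 ✓
  (2) -4 < 16 ✓
  (3) -4 < -3 ✓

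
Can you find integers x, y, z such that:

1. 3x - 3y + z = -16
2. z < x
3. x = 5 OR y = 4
Yes

Take x = 0, y = 4, z = -4. Substituting into each constraint:
  (1) 3(0) - 3(4) + (-4) = -16 ✓
  (2) -4 < 0 ✓
  (3) y = 4, target 4 ✓ (second branch holds)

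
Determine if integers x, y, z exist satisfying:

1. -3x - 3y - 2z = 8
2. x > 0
Yes

Take x = 1, y = 1, z = -7. Substituting into each constraint:
  (1) -3(1) - 3(1) - 2(-7) = 8 ✓
  (2) 1 > 0 ✓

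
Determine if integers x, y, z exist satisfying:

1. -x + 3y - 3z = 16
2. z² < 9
Yes

Take x = 2, y = 6, z = 0. Substituting into each constraint:
  (1) (-2) + 3(6) - 3(0) = 16 ✓
  (2) z² = (0)² = 0, and 0 < 9 ✓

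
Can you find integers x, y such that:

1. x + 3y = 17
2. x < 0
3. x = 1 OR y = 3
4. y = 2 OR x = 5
No

A contradictory subset is {x + 3y = 17, x < 0, x = 1 OR y = 3}. No integer assignment can satisfy these jointly:

  - x + 3y = 17: is a linear equation tying the variables together
  - x < 0: bounds one variable relative to a constant
  - x = 1 OR y = 3: forces a choice: either x = 1 or y = 3

Split on the disjunction (x = 1 OR y = 3):
  • If x = 1: this contradicts the bound x ≤ -1.
  • If y = 3: the equation forces x = 8, which contradicts the bound x ≤ -1.
Both branches are infeasible, so the system has no integer solution.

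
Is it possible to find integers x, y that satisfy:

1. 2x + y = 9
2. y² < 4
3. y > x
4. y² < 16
No

A contradictory subset is {2x + y = 9, y² < 4, y > x}. No integer assignment can satisfy these jointly:

  - 2x + y = 9: is a linear equation tying the variables together
  - y² < 4: restricts y to |y| ≤ 1
  - y > x: bounds one variable relative to another variable

Propagating the comparison: x < y and y ≤ 1 give x ≤ 0. Range argument: with x ∈ [−∞, 0], y ∈ [-1, 1], the left side of the equation is at most 1, but the right side is 9 > 1. No integer solution exists.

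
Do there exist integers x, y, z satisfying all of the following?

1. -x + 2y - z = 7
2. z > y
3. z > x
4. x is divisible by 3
Yes

Take x = 0, y = 8, z = 9. Substituting into each constraint:
  (1) 0 + 2(8) + (-9) = 7 ✓
  (2) 9 > 8 ✓
  (3) 9 > 0 ✓
  (4) 0 = 3 × 0, remainder 0 ✓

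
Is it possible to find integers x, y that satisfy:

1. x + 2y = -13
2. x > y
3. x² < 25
Yes

Take x = 1, y = -7. Substituting into each constraint:
  (1) 1 + 2(-7) = -13 ✓
  (2) 1 > -7 ✓
  (3) x² = (1)² = 1, and 1 < 25 ✓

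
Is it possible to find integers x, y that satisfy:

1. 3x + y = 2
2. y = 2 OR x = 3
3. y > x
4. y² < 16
Yes

Take x = 0, y = 2. Substituting into each constraint:
  (1) 3(0) + 2 = 2 ✓
  (2) y = 2, target 2 ✓ (first branch holds)
  (3) 2 > 0 ✓
  (4) y² = (2)² = 4, and 4 < 16 ✓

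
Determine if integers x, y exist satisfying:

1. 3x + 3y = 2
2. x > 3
No

Even the single constraint (3x + 3y = 2) is infeasible over the integers.

  - 3x + 3y = 2: every term on the left is divisible by 3, so the LHS ≡ 0 (mod 3), but the RHS 2 is not — no integer solution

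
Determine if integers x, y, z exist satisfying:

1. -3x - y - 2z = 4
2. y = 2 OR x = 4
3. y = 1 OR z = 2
Yes

Take x = 4, y = -20, z = 2. Substituting into each constraint:
  (1) -3(4) + 20 - 2(2) = 4 ✓
  (2) x = 4, target 4 ✓ (second branch holds)
  (3) z = 2, target 2 ✓ (second branch holds)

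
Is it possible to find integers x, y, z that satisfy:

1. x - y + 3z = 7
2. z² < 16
Yes

Take x = 7, y = 0, z = 0. Substituting into each constraint:
  (1) 7 + 0 + 3(0) = 7 ✓
  (2) z² = (0)² = 0, and 0 < 16 ✓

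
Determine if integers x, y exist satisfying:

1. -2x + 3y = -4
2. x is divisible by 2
Yes

Take x = 2, y = 0. Substituting into each constraint:
  (1) -2(2) + 3(0) = -4 ✓
  (2) 2 = 2 × 1, remainder 0 ✓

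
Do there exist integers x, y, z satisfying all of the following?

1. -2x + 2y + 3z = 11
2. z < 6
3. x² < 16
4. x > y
Yes

Take x = 0, y = -2, z = 5. Substituting into each constraint:
  (1) -2(0) + 2(-2) + 3(5) = 11 ✓
  (2) 5 < 6 ✓
  (3) x² = (0)² = 0, and 0 < 16 ✓
  (4) 0 > -2 ✓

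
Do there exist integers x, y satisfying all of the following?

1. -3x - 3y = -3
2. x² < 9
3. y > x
Yes

Take x = 0, y = 1. Substituting into each constraint:
  (1) -3(0) - 3(1) = -3 ✓
  (2) x² = (0)² = 0, and 0 < 9 ✓
  (3) 1 > 0 ✓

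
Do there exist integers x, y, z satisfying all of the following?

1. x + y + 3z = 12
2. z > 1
Yes

Take x = 0, y = 6, z = 2. Substituting into each constraint:
  (1) 0 + 6 + 3(2) = 12 ✓
  (2) 2 > 1 ✓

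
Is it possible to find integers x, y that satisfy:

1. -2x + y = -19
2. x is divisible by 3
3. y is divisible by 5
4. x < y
Yes

Take x = 27, y = 35. Substituting into each constraint:
  (1) -2(27) + 35 = -19 ✓
  (2) 27 = 3 × 9, remainder 0 ✓
  (3) 35 = 5 × 7, remainder 0 ✓
  (4) 27 < 35 ✓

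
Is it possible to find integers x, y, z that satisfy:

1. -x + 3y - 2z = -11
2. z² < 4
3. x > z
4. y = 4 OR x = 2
Yes

Take x = 25, y = 4, z = -1. Substituting into each constraint:
  (1) (-25) + 3(4) - 2(-1) = -11 ✓
  (2) z² = (-1)² = 1, and 1 < 4 ✓
  (3) 25 > -1 ✓
  (4) y = 4, target 4 ✓ (first branch holds)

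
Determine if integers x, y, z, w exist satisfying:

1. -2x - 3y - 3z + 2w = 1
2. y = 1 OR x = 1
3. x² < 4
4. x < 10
Yes

Take x = 0, y = 1, z = -2, w = -1. Substituting into each constraint:
  (1) -2(0) - 3(1) - 3(-2) + 2(-1) = 1 ✓
  (2) y = 1, target 1 ✓ (first branch holds)
  (3) x² = (0)² = 0, and 0 < 4 ✓
  (4) 0 < 10 ✓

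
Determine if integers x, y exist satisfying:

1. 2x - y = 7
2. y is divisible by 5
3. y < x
Yes

Take x = 1, y = -5. Substituting into each constraint:
  (1) 2(1) + 5 = 7 ✓
  (2) -5 = 5 × -1, remainder 0 ✓
  (3) -5 < 1 ✓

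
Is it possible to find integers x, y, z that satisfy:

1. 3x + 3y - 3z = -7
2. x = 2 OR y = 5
No

Even the single constraint (3x + 3y - 3z = -7) is infeasible over the integers.

  - 3x + 3y - 3z = -7: every term on the left is divisible by 3, so the LHS ≡ 0 (mod 3), but the RHS -7 is not — no integer solution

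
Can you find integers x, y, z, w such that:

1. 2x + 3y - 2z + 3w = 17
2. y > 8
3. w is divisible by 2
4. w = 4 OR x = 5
Yes

Take x = 5, y = 9, z = 10, w = 0. Substituting into each constraint:
  (1) 2(5) + 3(9) - 2(10) + 3(0) = 17 ✓
  (2) 9 > 8 ✓
  (3) 0 = 2 × 0, remainder 0 ✓
  (4) x = 5, target 5 ✓ (second branch holds)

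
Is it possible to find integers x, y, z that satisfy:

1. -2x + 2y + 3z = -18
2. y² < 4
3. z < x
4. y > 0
Yes

Take x = 10, y = 1, z = 0. Substituting into each constraint:
  (1) -2(10) + 2(1) + 3(0) = -18 ✓
  (2) y² = (1)² = 1, and 1 < 4 ✓
  (3) 0 < 10 ✓
  (4) 1 > 0 ✓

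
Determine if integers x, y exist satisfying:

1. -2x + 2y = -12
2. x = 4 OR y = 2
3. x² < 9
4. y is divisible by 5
No

A contradictory subset is {x = 4 OR y = 2, x² < 9, y is divisible by 5}. No integer assignment can satisfy these jointly:

  - x = 4 OR y = 2: forces a choice: either x = 4 or y = 2
  - x² < 9: restricts x to |x| ≤ 2
  - y is divisible by 5: restricts y to multiples of 5

Split on the disjunction (x = 4 OR y = 2):
  • If x = 4: this contradicts x² < 9, which requires |x| ≤ 2.
  • If y = 2: this contradicts the divisibility constraint — 2 is not a multiple of 5.
Both branches are infeasible, so the system has no integer solution.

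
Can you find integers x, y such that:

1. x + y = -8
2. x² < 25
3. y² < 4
No

The full constraint system is jointly infeasible over the integers. Each constraint and what it forces:

  - x + y = -8: is a linear equation tying the variables together
  - x² < 25: restricts x to |x| ≤ 4
  - y² < 4: restricts y to |y| ≤ 1

Range argument: with x ∈ [-4, 4], y ∈ [-1, 1], the left side of the equation is at least -5, but the right side is -8 < -5. No integer solution exists.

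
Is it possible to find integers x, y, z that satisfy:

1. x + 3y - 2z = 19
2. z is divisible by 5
Yes

Take x = 1, y = 6, z = 0. Substituting into each constraint:
  (1) 1 + 3(6) - 2(0) = 19 ✓
  (2) 0 = 5 × 0, remainder 0 ✓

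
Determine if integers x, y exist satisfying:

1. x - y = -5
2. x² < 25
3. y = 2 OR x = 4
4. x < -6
No

A contradictory subset is {x - y = -5, y = 2 OR x = 4, x < -6}. No integer assignment can satisfy these jointly:

  - x - y = -5: is a linear equation tying the variables together
  - y = 2 OR x = 4: forces a choice: either y = 2 or x = 4
  - x < -6: bounds one variable relative to a constant

Split on the disjunction (y = 2 OR x = 4):
  • If y = 2: the equation forces x = -3, which contradicts the bound x ≤ -7.
  • If x = 4: this contradicts the bound x ≤ -7.
Both branches are infeasible, so the system has no integer solution.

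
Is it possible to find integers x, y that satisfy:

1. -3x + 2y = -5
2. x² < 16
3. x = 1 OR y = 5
Yes

Take x = 1, y = -1. Substituting into each constraint:
  (1) -3(1) + 2(-1) = -5 ✓
  (2) x² = (1)² = 1, and 1 < 16 ✓
  (3) x = 1, target 1 ✓ (first branch holds)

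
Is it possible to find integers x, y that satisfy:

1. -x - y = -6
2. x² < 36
Yes

Take x = 0, y = 6. Substituting into each constraint:
  (1) 0 + (-6) = -6 ✓
  (2) x² = (0)² = 0, and 0 < 36 ✓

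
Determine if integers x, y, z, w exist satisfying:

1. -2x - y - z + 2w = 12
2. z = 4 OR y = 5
Yes

Take x = 0, y = 5, z = -17, w = 0. Substituting into each constraint:
  (1) -2(0) + (-5) + 17 + 2(0) = 12 ✓
  (2) y = 5, target 5 ✓ (second branch holds)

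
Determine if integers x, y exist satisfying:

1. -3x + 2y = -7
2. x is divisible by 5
Yes

Take x = 5, y = 4. Substituting into each constraint:
  (1) -3(5) + 2(4) = -7 ✓
  (2) 5 = 5 × 1, remainder 0 ✓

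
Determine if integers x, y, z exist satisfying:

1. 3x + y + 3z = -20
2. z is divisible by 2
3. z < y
Yes

Take x = -7, y = 1, z = 0. Substituting into each constraint:
  (1) 3(-7) + 1 + 3(0) = -20 ✓
  (2) 0 = 2 × 0, remainder 0 ✓
  (3) 0 < 1 ✓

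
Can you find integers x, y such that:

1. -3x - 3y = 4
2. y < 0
No

Even the single constraint (-3x - 3y = 4) is infeasible over the integers.

  - -3x - 3y = 4: every term on the left is divisible by 3, so the LHS ≡ 0 (mod 3), but the RHS 4 is not — no integer solution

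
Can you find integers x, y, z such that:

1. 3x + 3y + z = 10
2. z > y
Yes

Take x = 3, y = 0, z = 1. Substituting into each constraint:
  (1) 3(3) + 3(0) + 1 = 10 ✓
  (2) 1 > 0 ✓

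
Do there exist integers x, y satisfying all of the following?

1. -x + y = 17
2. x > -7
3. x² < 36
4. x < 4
Yes

Take x = 0, y = 17. Substituting into each constraint:
  (1) 0 + 17 = 17 ✓
  (2) 0 > -7 ✓
  (3) x² = (0)² = 0, and 0 < 36 ✓
  (4) 0 < 4 ✓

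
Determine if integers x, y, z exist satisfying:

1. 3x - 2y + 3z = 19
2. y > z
Yes

Take x = 7, y = 1, z = 0. Substituting into each constraint:
  (1) 3(7) - 2(1) + 3(0) = 19 ✓
  (2) 1 > 0 ✓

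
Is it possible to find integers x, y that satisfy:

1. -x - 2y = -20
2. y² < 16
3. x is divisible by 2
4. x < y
No

A contradictory subset is {-x - 2y = -20, y² < 16, x < y}. No integer assignment can satisfy these jointly:

  - -x - 2y = -20: is a linear equation tying the variables together
  - y² < 16: restricts y to |y| ≤ 3
  - x < y: bounds one variable relative to another variable

Propagating the comparison: x < y and y ≤ 3 give x ≤ 2. Range argument: with x ∈ [−∞, 2], y ∈ [-3, 3], the left side of the equation is at least -8, but the right side is -20 < -8. No integer solution exists.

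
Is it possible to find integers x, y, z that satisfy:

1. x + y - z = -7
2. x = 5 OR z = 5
Yes

Take x = 6, y = -8, z = 5. Substituting into each constraint:
  (1) 6 + (-8) + (-5) = -7 ✓
  (2) z = 5, target 5 ✓ (second branch holds)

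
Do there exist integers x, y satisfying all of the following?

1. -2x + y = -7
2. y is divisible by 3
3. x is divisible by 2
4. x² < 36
Yes

Take x = -4, y = -15. Substituting into each constraint:
  (1) -2(-4) + (-15) = -7 ✓
  (2) -15 = 3 × -5, remainder 0 ✓
  (3) -4 = 2 × -2, remainder 0 ✓
  (4) x² = (-4)² = 16, and 16 < 36 ✓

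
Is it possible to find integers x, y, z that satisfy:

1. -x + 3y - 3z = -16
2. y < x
Yes

Take x = 1, y = 0, z = 5. Substituting into each constraint:
  (1) (-1) + 3(0) - 3(5) = -16 ✓
  (2) 0 < 1 ✓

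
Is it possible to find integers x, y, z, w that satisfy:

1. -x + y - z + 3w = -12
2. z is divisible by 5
Yes

Take x = 0, y = 0, z = 0, w = -4. Substituting into each constraint:
  (1) 0 + 0 + 0 + 3(-4) = -12 ✓
  (2) 0 = 5 × 0, remainder 0 ✓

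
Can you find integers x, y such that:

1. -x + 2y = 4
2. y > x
Yes

Take x = 2, y = 3. Substituting into each constraint:
  (1) (-2) + 2(3) = 4 ✓
  (2) 3 > 2 ✓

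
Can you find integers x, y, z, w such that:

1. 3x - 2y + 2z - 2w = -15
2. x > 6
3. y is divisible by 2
Yes

Take x = 7, y = 0, z = -18, w = 0. Substituting into each constraint:
  (1) 3(7) - 2(0) + 2(-18) - 2(0) = -15 ✓
  (2) 7 > 6 ✓
  (3) 0 = 2 × 0, remainder 0 ✓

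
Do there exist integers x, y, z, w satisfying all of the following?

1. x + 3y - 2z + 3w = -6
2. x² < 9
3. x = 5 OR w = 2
Yes

Take x = 0, y = -4, z = 0, w = 2. Substituting into each constraint:
  (1) 0 + 3(-4) - 2(0) + 3(2) = -6 ✓
  (2) x² = (0)² = 0, and 0 < 9 ✓
  (3) w = 2, target 2 ✓ (second branch holds)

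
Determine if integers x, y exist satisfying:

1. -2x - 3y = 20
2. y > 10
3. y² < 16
No

A contradictory subset is {y > 10, y² < 16}. No integer assignment can satisfy these jointly:

  - y > 10: bounds one variable relative to a constant
  - y² < 16: restricts y to |y| ≤ 3

Direct contradiction: the bounds on y require y ≥ 11 and y ≤ 3 simultaneously, which is empty.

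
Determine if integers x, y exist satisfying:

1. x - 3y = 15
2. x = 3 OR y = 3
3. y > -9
Yes

Take x = 3, y = -4. Substituting into each constraint:
  (1) 3 - 3(-4) = 15 ✓
  (2) x = 3, target 3 ✓ (first branch holds)
  (3) -4 > -9 ✓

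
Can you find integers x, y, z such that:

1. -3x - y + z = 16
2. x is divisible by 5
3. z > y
Yes

Take x = 0, y = -16, z = 0. Substituting into each constraint:
  (1) -3(0) + 16 + 0 = 16 ✓
  (2) 0 = 5 × 0, remainder 0 ✓
  (3) 0 > -16 ✓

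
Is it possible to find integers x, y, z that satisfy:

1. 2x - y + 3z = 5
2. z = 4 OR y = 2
Yes

Take x = -3, y = 1, z = 4. Substituting into each constraint:
  (1) 2(-3) + (-1) + 3(4) = 5 ✓
  (2) z = 4, target 4 ✓ (first branch holds)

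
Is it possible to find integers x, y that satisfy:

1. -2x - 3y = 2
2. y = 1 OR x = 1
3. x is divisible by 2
No

The full constraint system is jointly infeasible over the integers. Each constraint and what it forces:

  - -2x - 3y = 2: is a linear equation tying the variables together
  - y = 1 OR x = 1: forces a choice: either y = 1 or x = 1
  - x is divisible by 2: restricts x to multiples of 2

Split on the disjunction (y = 1 OR x = 1):
  • If y = 1: with y = 1, writing x = 2x', every remaining term of the linear equation is divisible by 4, so the left side is ≡ 0 (mod 4); but the right side 5 ≡ 1 (mod 4). No integers can satisfy it.
  • If x = 1: this contradicts the divisibility constraint — 1 is not a multiple of 2.
Both branches are infeasible, so the system has no integer solution.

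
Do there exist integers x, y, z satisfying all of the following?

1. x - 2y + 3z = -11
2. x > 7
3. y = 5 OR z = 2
Yes

Take x = 9, y = 13, z = 2. Substituting into each constraint:
  (1) 9 - 2(13) + 3(2) = -11 ✓
  (2) 9 > 7 ✓
  (3) z = 2, target 2 ✓ (second branch holds)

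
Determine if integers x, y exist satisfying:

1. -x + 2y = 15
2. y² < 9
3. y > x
Yes

Take x = -15, y = 0. Substituting into each constraint:
  (1) 15 + 2(0) = 15 ✓
  (2) y² = (0)² = 0, and 0 < 9 ✓
  (3) 0 > -15 ✓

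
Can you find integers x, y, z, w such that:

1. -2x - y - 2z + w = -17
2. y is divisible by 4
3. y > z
Yes

Take x = 10, y = 0, z = -1, w = 1. Substituting into each constraint:
  (1) -2(10) + 0 - 2(-1) + 1 = -17 ✓
  (2) 0 = 4 × 0, remainder 0 ✓
  (3) 0 > -1 ✓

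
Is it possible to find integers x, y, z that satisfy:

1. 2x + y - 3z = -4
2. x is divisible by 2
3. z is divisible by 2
Yes

Take x = 0, y = -4, z = 0. Substituting into each constraint:
  (1) 2(0) + (-4) - 3(0) = -4 ✓
  (2) 0 = 2 × 0, remainder 0 ✓
  (3) 0 = 2 × 0, remainder 0 ✓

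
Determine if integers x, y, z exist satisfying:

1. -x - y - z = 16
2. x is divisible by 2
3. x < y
Yes

Take x = 0, y = 1, z = -17. Substituting into each constraint:
  (1) 0 + (-1) + 17 = 16 ✓
  (2) 0 = 2 × 0, remainder 0 ✓
  (3) 0 < 1 ✓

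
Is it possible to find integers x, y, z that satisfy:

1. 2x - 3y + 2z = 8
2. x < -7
Yes

Take x = -8, y = -8, z = 0. Substituting into each constraint:
  (1) 2(-8) - 3(-8) + 2(0) = 8 ✓
  (2) -8 < -7 ✓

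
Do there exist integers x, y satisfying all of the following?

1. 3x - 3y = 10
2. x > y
No

Even the single constraint (3x - 3y = 10) is infeasible over the integers.

  - 3x - 3y = 10: every term on the left is divisible by 3, so the LHS ≡ 0 (mod 3), but the RHS 10 is not — no integer solution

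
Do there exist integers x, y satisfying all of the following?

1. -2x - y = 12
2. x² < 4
Yes

Take x = 0, y = -12. Substituting into each constraint:
  (1) -2(0) + 12 = 12 ✓
  (2) x² = (0)² = 0, and 0 < 4 ✓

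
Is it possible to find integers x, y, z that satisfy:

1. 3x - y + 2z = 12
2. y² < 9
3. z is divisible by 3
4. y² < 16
Yes

Take x = -12, y = 0, z = 24. Substituting into each constraint:
  (1) 3(-12) + 0 + 2(24) = 12 ✓
  (2) y² = (0)² = 0, and 0 < 9 ✓
  (3) 24 = 3 × 8, remainder 0 ✓
  (4) y² = (0)² = 0, and 0 < 16 ✓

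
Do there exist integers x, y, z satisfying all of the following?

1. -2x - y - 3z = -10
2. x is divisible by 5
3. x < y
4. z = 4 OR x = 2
Yes

Take x = -5, y = 8, z = 4. Substituting into each constraint:
  (1) -2(-5) + (-8) - 3(4) = -10 ✓
  (2) -5 = 5 × -1, remainder 0 ✓
  (3) -5 < 8 ✓
  (4) z = 4, target 4 ✓ (first branch holds)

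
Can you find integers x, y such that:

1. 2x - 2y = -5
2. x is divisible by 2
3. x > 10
No

Even the single constraint (2x - 2y = -5) is infeasible over the integers.

  - 2x - 2y = -5: every term on the left is divisible by 2, so the LHS ≡ 0 (mod 2), but the RHS -5 is not — no integer solution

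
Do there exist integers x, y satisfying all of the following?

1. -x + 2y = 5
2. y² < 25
Yes

Take x = 1, y = 3. Substituting into each constraint:
  (1) (-1) + 2(3) = 5 ✓
  (2) y² = (3)² = 9, and 9 < 25 ✓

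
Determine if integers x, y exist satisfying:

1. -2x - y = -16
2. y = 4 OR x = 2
Yes

Take x = 2, y = 12. Substituting into each constraint:
  (1) -2(2) + (-12) = -16 ✓
  (2) x = 2, target 2 ✓ (second branch holds)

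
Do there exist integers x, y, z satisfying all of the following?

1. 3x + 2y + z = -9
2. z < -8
Yes

Take x = 0, y = 0, z = -9. Substituting into each constraint:
  (1) 3(0) + 2(0) + (-9) = -9 ✓
  (2) -9 < -8 ✓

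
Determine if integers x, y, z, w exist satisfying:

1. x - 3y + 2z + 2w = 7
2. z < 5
Yes

Take x = 1, y = 0, z = 0, w = 3. Substituting into each constraint:
  (1) 1 - 3(0) + 2(0) + 2(3) = 7 ✓
  (2) 0 < 5 ✓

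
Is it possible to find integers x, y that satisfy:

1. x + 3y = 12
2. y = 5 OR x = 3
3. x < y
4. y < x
No

A contradictory subset is {x < y, y < x}. No integer assignment can satisfy these jointly:

  - x < y: bounds one variable relative to another variable
  - y < x: bounds one variable relative to another variable

Direct contradiction: y > x and x > y cannot both hold.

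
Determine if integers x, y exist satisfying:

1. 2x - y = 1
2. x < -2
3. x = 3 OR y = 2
No

The full constraint system is jointly infeasible over the integers. Each constraint and what it forces:

  - 2x - y = 1: is a linear equation tying the variables together
  - x < -2: bounds one variable relative to a constant
  - x = 3 OR y = 2: forces a choice: either x = 3 or y = 2

Split on the disjunction (x = 3 OR y = 2):
  • If x = 3: this contradicts the bound x ≤ -3.
  • If y = 2: with y = 2, every remaining term of the linear equation is divisible by 2, so the left side is ≡ 0 (mod 2); but the right side 3 ≡ 1 (mod 2). No integers can satisfy it.
Both branches are infeasible, so the system has no integer solution.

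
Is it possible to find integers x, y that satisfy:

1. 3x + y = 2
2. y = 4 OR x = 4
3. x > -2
Yes

Take x = 4, y = -10. Substituting into each constraint:
  (1) 3(4) + (-10) = 2 ✓
  (2) x = 4, target 4 ✓ (second branch holds)
  (3) 4 > -2 ✓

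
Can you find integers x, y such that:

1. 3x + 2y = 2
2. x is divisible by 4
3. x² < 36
Yes

Take x = 0, y = 1. Substituting into each constraint:
  (1) 3(0) + 2(1) = 2 ✓
  (2) 0 = 4 × 0, remainder 0 ✓
  (3) x² = (0)² = 0, and 0 < 36 ✓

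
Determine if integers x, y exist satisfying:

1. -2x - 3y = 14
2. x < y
Yes

Take x = -4, y = -2. Substituting into each constraint:
  (1) -2(-4) - 3(-2) = 14 ✓
  (2) -4 < -2 ✓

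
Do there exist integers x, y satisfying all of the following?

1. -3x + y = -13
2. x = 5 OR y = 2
Yes

Take x = 5, y = 2. Substituting into each constraint:
  (1) -3(5) + 2 = -13 ✓
  (2) x = 5, target 5 ✓ (first branch holds)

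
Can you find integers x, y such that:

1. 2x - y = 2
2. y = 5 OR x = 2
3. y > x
No

The full constraint system is jointly infeasible over the integers. Each constraint and what it forces:

  - 2x - y = 2: is a linear equation tying the variables together
  - y = 5 OR x = 2: forces a choice: either y = 5 or x = 2
  - y > x: bounds one variable relative to another variable

Split on the disjunction (y = 5 OR x = 2):
  • If y = 5: with y = 5, every remaining term of the linear equation is divisible by 2, so the left side is ≡ 0 (mod 2); but the right side 7 ≡ 1 (mod 2). No integers can satisfy it.
  • If x = 2: the equation forces y = 2, giving (x, y) = (2, 2), which violates y > x.
Both branches are infeasible, so the system has no integer solution.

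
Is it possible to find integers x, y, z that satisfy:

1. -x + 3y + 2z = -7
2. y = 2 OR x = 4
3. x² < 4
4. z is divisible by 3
Yes

Take x = 1, y = 2, z = -6. Substituting into each constraint:
  (1) (-1) + 3(2) + 2(-6) = -7 ✓
  (2) y = 2, target 2 ✓ (first branch holds)
  (3) x² = (1)² = 1, and 1 < 4 ✓
  (4) -6 = 3 × -2, remainder 0 ✓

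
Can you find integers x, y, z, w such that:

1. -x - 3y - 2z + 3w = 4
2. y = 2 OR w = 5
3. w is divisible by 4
Yes

Take x = 0, y = 2, z = 7, w = 8. Substituting into each constraint:
  (1) 0 - 3(2) - 2(7) + 3(8) = 4 ✓
  (2) y = 2, target 2 ✓ (first branch holds)
  (3) 8 = 4 × 2, remainder 0 ✓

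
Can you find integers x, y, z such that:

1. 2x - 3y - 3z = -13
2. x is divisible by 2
Yes

Take x = -2, y = 0, z = 3. Substituting into each constraint:
  (1) 2(-2) - 3(0) - 3(3) = -13 ✓
  (2) -2 = 2 × -1, remainder 0 ✓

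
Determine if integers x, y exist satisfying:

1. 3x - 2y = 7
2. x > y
Yes

Take x = 1, y = -2. Substituting into each constraint:
  (1) 3(1) - 2(-2) = 7 ✓
  (2) 1 > -2 ✓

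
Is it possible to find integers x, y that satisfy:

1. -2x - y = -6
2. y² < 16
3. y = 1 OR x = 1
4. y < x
No

A contradictory subset is {-2x - y = -6, y = 1 OR x = 1, y < x}. No integer assignment can satisfy these jointly:

  - -2x - y = -6: is a linear equation tying the variables together
  - y = 1 OR x = 1: forces a choice: either y = 1 or x = 1
  - y < x: bounds one variable relative to another variable

Split on the disjunction (y = 1 OR x = 1):
  • If y = 1: with y = 1, every remaining term of the linear equation is divisible by 2, so the left side is ≡ 0 (mod 2); but the right side -5 ≡ 1 (mod 2). No integers can satisfy it.
  • If x = 1: the equation forces y = 4, giving (x, y) = (1, 4), which violates x > y.
Both branches are infeasible, so the system has no integer solution.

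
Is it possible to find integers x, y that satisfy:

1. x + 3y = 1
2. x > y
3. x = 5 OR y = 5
No

The full constraint system is jointly infeasible over the integers. Each constraint and what it forces:

  - x + 3y = 1: is a linear equation tying the variables together
  - x > y: bounds one variable relative to another variable
  - x = 5 OR y = 5: forces a choice: either x = 5 or y = 5

Split on the disjunction (x = 5 OR y = 5):
  • If x = 5: with x = 5, every remaining term of the linear equation is divisible by 3, so the left side is ≡ 0 (mod 3); but the right side -4 ≡ 2 (mod 3). No integers can satisfy it.
  • If y = 5: the equation forces x = -14, giving (y, x) = (5, -14), which violates x > y.
Both branches are infeasible, so the system has no integer solution.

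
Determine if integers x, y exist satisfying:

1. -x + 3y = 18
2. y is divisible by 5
Yes

Take x = -18, y = 0. Substituting into each constraint:
  (1) 18 + 3(0) = 18 ✓
  (2) 0 = 5 × 0, remainder 0 ✓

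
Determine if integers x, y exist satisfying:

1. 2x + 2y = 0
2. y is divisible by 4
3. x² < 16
Yes

Take x = 0, y = 0. Substituting into each constraint:
  (1) 2(0) + 2(0) = 0 ✓
  (2) 0 = 4 × 0, remainder 0 ✓
  (3) x² = (0)² = 0, and 0 < 16 ✓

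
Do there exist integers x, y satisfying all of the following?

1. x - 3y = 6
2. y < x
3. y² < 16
Yes

Take x = 0, y = -2. Substituting into each constraint:
  (1) 0 - 3(-2) = 6 ✓
  (2) -2 < 0 ✓
  (3) y² = (-2)² = 4, and 4 < 16 ✓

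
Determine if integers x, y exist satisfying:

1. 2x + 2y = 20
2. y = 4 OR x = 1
Yes

Take x = 1, y = 9. Substituting into each constraint:
  (1) 2(1) + 2(9) = 20 ✓
  (2) x = 1, target 1 ✓ (second branch holds)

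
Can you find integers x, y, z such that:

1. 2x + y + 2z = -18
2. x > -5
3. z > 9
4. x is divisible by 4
Yes

Take x = 0, y = -38, z = 10. Substituting into each constraint:
  (1) 2(0) + (-38) + 2(10) = -18 ✓
  (2) 0 > -5 ✓
  (3) 10 > 9 ✓
  (4) 0 = 4 × 0, remainder 0 ✓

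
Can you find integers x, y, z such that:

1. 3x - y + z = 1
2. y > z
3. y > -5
Yes

Take x = 1, y = 0, z = -2. Substituting into each constraint:
  (1) 3(1) + 0 + (-2) = 1 ✓
  (2) 0 > -2 ✓
  (3) 0 > -5 ✓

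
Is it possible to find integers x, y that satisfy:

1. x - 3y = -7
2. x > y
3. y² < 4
No

The full constraint system is jointly infeasible over the integers. Each constraint and what it forces:

  - x - 3y = -7: is a linear equation tying the variables together
  - x > y: bounds one variable relative to another variable
  - y² < 4: restricts y to |y| ≤ 1

Propagating the comparison: x > y and y ≥ -1 give x ≥ 0. Range argument: with x ∈ [0, ∞], y ∈ [-1, 1], the left side of the equation is at least -3, but the right side is -7 < -3. No integer solution exists.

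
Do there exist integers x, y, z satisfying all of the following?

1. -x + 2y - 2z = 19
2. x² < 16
Yes

Take x = -1, y = 0, z = -9. Substituting into each constraint:
  (1) 1 + 2(0) - 2(-9) = 19 ✓
  (2) x² = (-1)² = 1, and 1 < 16 ✓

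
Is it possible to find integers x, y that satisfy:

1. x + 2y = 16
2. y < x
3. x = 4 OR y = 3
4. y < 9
Yes

Take x = 10, y = 3. Substituting into each constraint:
  (1) 10 + 2(3) = 16 ✓
  (2) 3 < 10 ✓
  (3) y = 3, target 3 ✓ (second branch holds)
  (4) 3 < 9 ✓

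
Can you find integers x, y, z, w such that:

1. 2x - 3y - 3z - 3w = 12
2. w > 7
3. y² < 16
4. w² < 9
No

A contradictory subset is {w > 7, w² < 9}. No integer assignment can satisfy these jointly:

  - w > 7: bounds one variable relative to a constant
  - w² < 9: restricts w to |w| ≤ 2

Direct contradiction: the bounds on w require w ≥ 8 and w ≤ 2 simultaneously, which is empty.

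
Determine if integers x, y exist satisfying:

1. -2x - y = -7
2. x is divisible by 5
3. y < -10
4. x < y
No

A contradictory subset is {-2x - y = -7, y < -10, x < y}. No integer assignment can satisfy these jointly:

  - -2x - y = -7: is a linear equation tying the variables together
  - y < -10: bounds one variable relative to a constant
  - x < y: bounds one variable relative to another variable

Propagating the comparison: x < y and y ≤ -11 give x ≤ -12. Range argument: with x ∈ [−∞, -12], y ∈ [−∞, -11], the left side of the equation is at least 35, but the right side is -7 < 35. No integer solution exists.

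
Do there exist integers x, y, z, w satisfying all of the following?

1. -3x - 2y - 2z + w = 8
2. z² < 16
Yes

Take x = 0, y = -4, z = 0, w = 0. Substituting into each constraint:
  (1) -3(0) - 2(-4) - 2(0) + 0 = 8 ✓
  (2) z² = (0)² = 0, and 0 < 16 ✓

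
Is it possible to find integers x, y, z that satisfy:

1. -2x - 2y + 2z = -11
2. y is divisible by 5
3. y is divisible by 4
No

Even the single constraint (-2x - 2y + 2z = -11) is infeasible over the integers.

  - -2x - 2y + 2z = -11: every term on the left is divisible by 2, so the LHS ≡ 0 (mod 2), but the RHS -11 is not — no integer solution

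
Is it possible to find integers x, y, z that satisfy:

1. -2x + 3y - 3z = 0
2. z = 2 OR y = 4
Yes

Take x = 0, y = 2, z = 2. Substituting into each constraint:
  (1) -2(0) + 3(2) - 3(2) = 0 ✓
  (2) z = 2, target 2 ✓ (first branch holds)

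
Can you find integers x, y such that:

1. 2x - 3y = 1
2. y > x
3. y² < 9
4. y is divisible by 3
No

A contradictory subset is {2x - 3y = 1, y > x, y² < 9}. No integer assignment can satisfy these jointly:

  - 2x - 3y = 1: is a linear equation tying the variables together
  - y > x: bounds one variable relative to another variable
  - y² < 9: restricts y to |y| ≤ 2

The bounds confine y to {-2, -1, 0, 1, 2}. For each value, substitute into the equation:
  • y = -2: the equation gives 2x = -5, so x would not be an integer.
  • y = -1: the equation forces x = -1, but y > x fails since -1 ≤ -1.
  • y = 0: the equation gives 2x = 1, so x would not be an integer.
  • y = 1: the equation forces x = 2, but y > x fails since 1 ≤ 2.
  • y = 2: the equation gives 2x = 7, so x would not be an integer.
Every case fails, so no integer solution exists.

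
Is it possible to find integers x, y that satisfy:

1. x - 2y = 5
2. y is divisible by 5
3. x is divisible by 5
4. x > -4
Yes

Take x = 5, y = 0. Substituting into each constraint:
  (1) 5 - 2(0) = 5 ✓
  (2) 0 = 5 × 0, remainder 0 ✓
  (3) 5 = 5 × 1, remainder 0 ✓
  (4) 5 > -4 ✓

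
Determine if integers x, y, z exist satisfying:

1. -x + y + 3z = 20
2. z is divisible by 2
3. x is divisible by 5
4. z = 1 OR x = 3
No

A contradictory subset is {z is divisible by 2, x is divisible by 5, z = 1 OR x = 3}. No integer assignment can satisfy these jointly:

  - z is divisible by 2: restricts z to multiples of 2
  - x is divisible by 5: restricts x to multiples of 5
  - z = 1 OR x = 3: forces a choice: either z = 1 or x = 3

Split on the disjunction (z = 1 OR x = 3):
  • If z = 1: this contradicts the divisibility constraint — 1 is not a multiple of 2.
  • If x = 3: this contradicts the divisibility constraint — 3 is not a multiple of 5.
Both branches are infeasible, so the system has no integer solution.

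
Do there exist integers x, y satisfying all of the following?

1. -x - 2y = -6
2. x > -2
Yes

Take x = 0, y = 3. Substituting into each constraint:
  (1) 0 - 2(3) = -6 ✓
  (2) 0 > -2 ✓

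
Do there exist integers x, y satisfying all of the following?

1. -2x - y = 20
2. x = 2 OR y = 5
Yes

Take x = 2, y = -24. Substituting into each constraint:
  (1) -2(2) + 24 = 20 ✓
  (2) x = 2, target 2 ✓ (first branch holds)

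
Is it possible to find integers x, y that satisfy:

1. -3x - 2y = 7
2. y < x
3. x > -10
Yes

Take x = -1, y = -2. Substituting into each constraint:
  (1) -3(-1) - 2(-2) = 7 ✓
  (2) -2 < -1 ✓
  (3) -1 > -10 ✓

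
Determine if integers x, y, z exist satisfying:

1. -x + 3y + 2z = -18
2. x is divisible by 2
Yes

Take x = 0, y = -6, z = 0. Substituting into each constraint:
  (1) 0 + 3(-6) + 2(0) = -18 ✓
  (2) 0 = 2 × 0, remainder 0 ✓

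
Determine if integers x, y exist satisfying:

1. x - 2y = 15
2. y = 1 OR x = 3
Yes

Take x = 3, y = -6. Substituting into each constraint:
  (1) 3 - 2(-6) = 15 ✓
  (2) x = 3, target 3 ✓ (second branch holds)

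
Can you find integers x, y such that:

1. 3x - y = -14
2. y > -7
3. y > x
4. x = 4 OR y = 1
Yes

Take x = 4, y = 26. Substituting into each constraint:
  (1) 3(4) + (-26) = -14 ✓
  (2) 26 > -7 ✓
  (3) 26 > 4 ✓
  (4) x = 4, target 4 ✓ (first branch holds)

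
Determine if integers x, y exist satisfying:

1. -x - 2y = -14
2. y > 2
Yes

Take x = 0, y = 7. Substituting into each constraint:
  (1) 0 - 2(7) = -14 ✓
  (2) 7 > 2 ✓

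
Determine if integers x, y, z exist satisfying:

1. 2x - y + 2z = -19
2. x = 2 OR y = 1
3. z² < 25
Yes

Take x = -9, y = 1, z = 0. Substituting into each constraint:
  (1) 2(-9) + (-1) + 2(0) = -19 ✓
  (2) y = 1, target 1 ✓ (second branch holds)
  (3) z² = (0)² = 0, and 0 < 25 ✓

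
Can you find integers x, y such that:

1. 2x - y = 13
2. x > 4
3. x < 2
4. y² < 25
No

A contradictory subset is {x > 4, x < 2}. No integer assignment can satisfy these jointly:

  - x > 4: bounds one variable relative to a constant
  - x < 2: bounds one variable relative to a constant

Direct contradiction: the bounds on x require x ≥ 5 and x ≤ 1 simultaneously, which is empty.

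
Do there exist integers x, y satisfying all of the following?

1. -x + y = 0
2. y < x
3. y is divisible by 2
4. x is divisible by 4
No

A contradictory subset is {-x + y = 0, y < x}. No integer assignment can satisfy these jointly:

  - -x + y = 0: is a linear equation tying the variables together
  - y < x: bounds one variable relative to another variable

From the equation, x − y = 0, i.e. x − y = 0; but x > y requires x − y ≥ 1. Contradiction.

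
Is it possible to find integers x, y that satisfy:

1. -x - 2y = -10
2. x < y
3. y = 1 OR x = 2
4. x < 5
Yes

Take x = 2, y = 4. Substituting into each constraint:
  (1) (-2) - 2(4) = -10 ✓
  (2) 2 < 4 ✓
  (3) x = 2, target 2 ✓ (second branch holds)
  (4) 2 < 5 ✓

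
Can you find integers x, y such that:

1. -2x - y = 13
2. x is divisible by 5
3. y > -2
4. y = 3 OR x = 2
No

The full constraint system is jointly infeasible over the integers. Each constraint and what it forces:

  - -2x - y = 13: is a linear equation tying the variables together
  - x is divisible by 5: restricts x to multiples of 5
  - y > -2: bounds one variable relative to a constant
  - y = 3 OR x = 2: forces a choice: either y = 3 or x = 2

Split on the disjunction (y = 3 OR x = 2):
  • If y = 3: with y = 3, writing x = 5x', every remaining term of the linear equation is divisible by 10, so the left side is ≡ 0 (mod 10); but the right side 16 ≡ 6 (mod 10). No integers can satisfy it.
  • If x = 2: this contradicts the divisibility constraint — 2 is not a multiple of 5.
Both branches are infeasible, so the system has no integer solution.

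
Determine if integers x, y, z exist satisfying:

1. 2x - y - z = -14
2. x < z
Yes

Take x = 0, y = 13, z = 1. Substituting into each constraint:
  (1) 2(0) + (-13) + (-1) = -14 ✓
  (2) 0 < 1 ✓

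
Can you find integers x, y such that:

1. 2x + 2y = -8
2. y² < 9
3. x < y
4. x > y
No

A contradictory subset is {x < y, x > y}. No integer assignment can satisfy these jointly:

  - x < y: bounds one variable relative to another variable
  - x > y: bounds one variable relative to another variable

Direct contradiction: y > x and x > y cannot both hold.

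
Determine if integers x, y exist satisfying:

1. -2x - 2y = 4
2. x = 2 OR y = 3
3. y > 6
No

The full constraint system is jointly infeasible over the integers. Each constraint and what it forces:

  - -2x - 2y = 4: is a linear equation tying the variables together
  - x = 2 OR y = 3: forces a choice: either x = 2 or y = 3
  - y > 6: bounds one variable relative to a constant

Split on the disjunction (x = 2 OR y = 3):
  • If x = 2: the equation forces y = -4, which contradicts the bound y ≥ 7.
  • If y = 3: this contradicts the bound y ≥ 7.
Both branches are infeasible, so the system has no integer solution.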